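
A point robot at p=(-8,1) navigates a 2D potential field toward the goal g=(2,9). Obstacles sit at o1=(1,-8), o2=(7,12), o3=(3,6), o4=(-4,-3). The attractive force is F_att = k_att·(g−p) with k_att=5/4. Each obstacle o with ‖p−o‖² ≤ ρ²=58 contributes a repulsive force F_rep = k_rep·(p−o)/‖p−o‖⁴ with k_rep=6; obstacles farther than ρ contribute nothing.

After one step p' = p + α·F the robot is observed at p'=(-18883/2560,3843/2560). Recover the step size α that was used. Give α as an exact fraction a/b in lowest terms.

α = 1/20

F_att = 5/4·(g−p) = 5/4·(10,8) = (12.5000,10.0000)
o1: d²=162 > ρ²=58 → inactive
o2: d²=346 > ρ²=58 → inactive
o3: d²=146 > ρ²=58 → inactive
o4: d²=32 ≤ ρ²=58; F_rep = 6·(-4,4)/32² = (-0.0234,0.0234)
F = F_att + ΣF_rep = (12.4766,10.0234)
Δp = p'−p = (0.6238,0.5012); α = Δx/Fx = (1597/2560) / (1597/128) = 1/20
check: Δy/Fy = (1283/2560) / (1283/128) = 1/20 ✓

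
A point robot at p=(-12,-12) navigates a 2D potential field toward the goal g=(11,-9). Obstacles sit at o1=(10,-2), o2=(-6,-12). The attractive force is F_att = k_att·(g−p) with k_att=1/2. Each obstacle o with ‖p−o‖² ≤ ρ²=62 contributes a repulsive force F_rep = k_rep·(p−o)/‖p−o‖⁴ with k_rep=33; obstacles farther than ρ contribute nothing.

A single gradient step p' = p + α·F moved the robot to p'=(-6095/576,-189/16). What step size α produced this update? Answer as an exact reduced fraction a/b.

α = 1/8

F_att = 1/2·(g−p) = 1/2·(23,3) = (11.5000,1.5000)
o1: d²=584 > ρ²=62 → inactive
o2: d²=36 ≤ ρ²=62; F_rep = 33·(-6,0)/36² = (-0.1528,0.0000)
F = F_att + ΣF_rep = (11.3472,1.5000)
Δp = p'−p = (1.4184,0.1875); α = Δx/Fx = (817/576) / (817/72) = 1/8
check: Δy/Fy = (3/16) / (3/2) = 1/8 ✓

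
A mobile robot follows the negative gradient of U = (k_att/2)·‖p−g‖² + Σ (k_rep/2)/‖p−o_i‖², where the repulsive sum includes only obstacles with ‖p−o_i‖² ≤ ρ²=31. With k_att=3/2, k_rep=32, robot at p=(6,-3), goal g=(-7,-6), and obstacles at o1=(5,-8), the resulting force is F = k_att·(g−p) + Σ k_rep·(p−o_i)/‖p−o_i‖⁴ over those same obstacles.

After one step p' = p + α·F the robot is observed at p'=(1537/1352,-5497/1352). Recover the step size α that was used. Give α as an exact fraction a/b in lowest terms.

F_att = 3/2·(g−p) = 3/2·(-13,-3) = (-19.5000,-4.5000)
o1: d²=26 ≤ ρ²=31; F_rep = 32·(1,5)/26² = (0.0473,0.2367)
F = F_att + ΣF_rep = (-19.4527,-4.2633)
Δp = p'−p = (-4.8632,-1.0658); α = Δx/Fx = (-6575/1352) / (-6575/338) = 1/4
check: Δy/Fy = (-1441/1352) / (-1441/338) = 1/4 ✓

α = 1/4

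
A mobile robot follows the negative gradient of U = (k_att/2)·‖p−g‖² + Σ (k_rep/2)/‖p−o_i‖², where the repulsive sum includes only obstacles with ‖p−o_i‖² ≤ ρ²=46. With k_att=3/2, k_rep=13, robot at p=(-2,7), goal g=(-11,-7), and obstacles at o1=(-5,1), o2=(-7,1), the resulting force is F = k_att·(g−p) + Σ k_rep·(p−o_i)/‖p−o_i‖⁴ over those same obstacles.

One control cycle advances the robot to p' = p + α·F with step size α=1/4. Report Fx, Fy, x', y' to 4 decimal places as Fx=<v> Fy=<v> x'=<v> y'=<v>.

F_att = 3/2·(g−p) = 3/2·(-9,-14) = (-13.5000,-21.0000)
o1: d²=45 ≤ ρ²=46; F_rep = 13·(3,6)/45² = (0.0193,0.0385)
o2: d²=61 > ρ²=46 → inactive
F = F_att + ΣF_rep = (-13.4807,-20.9615)
p' = p + 1/4·F = (-5.3702,1.7596)

Fx=-13.4807 Fy=-20.9615 x'=-5.3702 y'=1.7596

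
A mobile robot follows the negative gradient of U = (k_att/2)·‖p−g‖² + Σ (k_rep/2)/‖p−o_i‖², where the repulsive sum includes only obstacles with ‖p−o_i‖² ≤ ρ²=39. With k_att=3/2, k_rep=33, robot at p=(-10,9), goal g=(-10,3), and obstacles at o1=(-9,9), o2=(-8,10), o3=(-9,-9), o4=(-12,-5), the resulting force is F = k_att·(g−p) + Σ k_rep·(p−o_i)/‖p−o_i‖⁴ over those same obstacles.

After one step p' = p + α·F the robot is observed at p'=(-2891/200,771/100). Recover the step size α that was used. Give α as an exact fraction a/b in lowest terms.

F_att = 3/2·(g−p) = 3/2·(0,-6) = (0.0000,-9.0000)
o1: d²=1 ≤ ρ²=39; F_rep = 33·(-1,0)/1² = (-33.0000,0.0000)
o2: d²=5 ≤ ρ²=39; F_rep = 33·(-2,-1)/5² = (-2.6400,-1.3200)
o3: d²=325 > ρ²=39 → inactive
o4: d²=200 > ρ²=39 → inactive
F = F_att + ΣF_rep = (-35.6400,-10.3200)
Δp = p'−p = (-4.4550,-1.2900); α = Δx/Fx = (-891/200) / (-891/25) = 1/8
check: Δy/Fy = (-129/100) / (-258/25) = 1/8 ✓

α = 1/8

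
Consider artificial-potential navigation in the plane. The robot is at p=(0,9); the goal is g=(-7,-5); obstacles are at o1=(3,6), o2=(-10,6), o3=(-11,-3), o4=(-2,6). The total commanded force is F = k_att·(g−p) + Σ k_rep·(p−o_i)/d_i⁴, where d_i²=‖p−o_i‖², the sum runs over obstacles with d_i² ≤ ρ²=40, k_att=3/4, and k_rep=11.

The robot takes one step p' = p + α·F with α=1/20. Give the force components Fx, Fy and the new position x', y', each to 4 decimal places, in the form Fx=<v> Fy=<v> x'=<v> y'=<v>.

Fx=-5.2217 Fy=-10.2029 x'=-0.2611 y'=8.4899

F_att = 3/4·(g−p) = 3/4·(-7,-14) = (-5.2500,-10.5000)
o1: d²=18 ≤ ρ²=40; F_rep = 11·(-3,3)/18² = (-0.1019,0.1019)
o2: d²=109 > ρ²=40 → inactive
o3: d²=265 > ρ²=40 → inactive
o4: d²=13 ≤ ρ²=40; F_rep = 11·(2,3)/13² = (0.1302,0.1953)
F = F_att + ΣF_rep = (-5.2217,-10.2029)
p' = p + 1/20·F = (-0.2611,8.4899)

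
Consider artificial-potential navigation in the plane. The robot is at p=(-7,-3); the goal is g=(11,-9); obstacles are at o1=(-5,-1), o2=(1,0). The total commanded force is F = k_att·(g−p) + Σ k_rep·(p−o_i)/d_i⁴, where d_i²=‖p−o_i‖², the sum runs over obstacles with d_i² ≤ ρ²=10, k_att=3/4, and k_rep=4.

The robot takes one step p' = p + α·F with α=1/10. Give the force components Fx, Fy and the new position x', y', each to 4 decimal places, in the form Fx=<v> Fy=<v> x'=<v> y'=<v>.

F_att = 3/4·(g−p) = 3/4·(18,-6) = (13.5000,-4.5000)
o1: d²=8 ≤ ρ²=10; F_rep = 4·(-2,-2)/8² = (-0.1250,-0.1250)
o2: d²=73 > ρ²=10 → inactive
F = F_att + ΣF_rep = (13.3750,-4.6250)
p' = p + 1/10·F = (-5.6625,-3.4625)

Fx=13.3750 Fy=-4.6250 x'=-5.6625 y'=-3.4625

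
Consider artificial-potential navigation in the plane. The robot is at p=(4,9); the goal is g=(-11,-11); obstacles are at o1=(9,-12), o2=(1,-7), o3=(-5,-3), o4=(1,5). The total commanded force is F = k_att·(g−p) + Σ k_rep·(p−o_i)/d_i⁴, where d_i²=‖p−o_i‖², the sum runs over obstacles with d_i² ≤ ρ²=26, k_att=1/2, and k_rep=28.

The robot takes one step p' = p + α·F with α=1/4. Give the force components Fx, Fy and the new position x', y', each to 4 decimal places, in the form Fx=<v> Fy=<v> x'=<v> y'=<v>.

Fx=-7.3656 Fy=-9.8208 x'=2.1586 y'=6.5448

F_att = 1/2·(g−p) = 1/2·(-15,-20) = (-7.5000,-10.0000)
o1: d²=466 > ρ²=26 → inactive
o2: d²=265 > ρ²=26 → inactive
o3: d²=225 > ρ²=26 → inactive
o4: d²=25 ≤ ρ²=26; F_rep = 28·(3,4)/25² = (0.1344,0.1792)
F = F_att + ΣF_rep = (-7.3656,-9.8208)
p' = p + 1/4·F = (2.1586,6.5448)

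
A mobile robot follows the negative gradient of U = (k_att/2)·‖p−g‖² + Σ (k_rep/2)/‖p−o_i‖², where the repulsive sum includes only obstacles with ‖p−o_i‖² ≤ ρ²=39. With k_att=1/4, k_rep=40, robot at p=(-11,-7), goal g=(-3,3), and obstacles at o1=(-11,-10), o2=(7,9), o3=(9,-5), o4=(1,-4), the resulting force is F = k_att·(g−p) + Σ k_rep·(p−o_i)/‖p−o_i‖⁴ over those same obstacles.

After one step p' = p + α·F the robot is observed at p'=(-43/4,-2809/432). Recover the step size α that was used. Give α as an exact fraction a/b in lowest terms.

α = 1/8

F_att = 1/4·(g−p) = 1/4·(8,10) = (2.0000,2.5000)
o1: d²=9 ≤ ρ²=39; F_rep = 40·(0,3)/9² = (0.0000,1.4815)
o2: d²=580 > ρ²=39 → inactive
o3: d²=404 > ρ²=39 → inactive
o4: d²=153 > ρ²=39 → inactive
F = F_att + ΣF_rep = (2.0000,3.9815)
Δp = p'−p = (0.2500,0.4977); α = Δx/Fx = (1/4) / (2) = 1/8
check: Δy/Fy = (215/432) / (215/54) = 1/8 ✓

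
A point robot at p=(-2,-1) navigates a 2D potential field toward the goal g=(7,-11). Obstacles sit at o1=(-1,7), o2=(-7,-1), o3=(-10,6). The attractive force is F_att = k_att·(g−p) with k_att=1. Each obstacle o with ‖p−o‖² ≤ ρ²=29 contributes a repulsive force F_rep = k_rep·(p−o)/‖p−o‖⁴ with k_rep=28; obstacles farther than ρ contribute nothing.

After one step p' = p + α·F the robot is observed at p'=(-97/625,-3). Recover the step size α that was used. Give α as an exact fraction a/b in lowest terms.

α = 1/5

F_att = 1·(g−p) = 1·(9,-10) = (9.0000,-10.0000)
o1: d²=65 > ρ²=29 → inactive
o2: d²=25 ≤ ρ²=29; F_rep = 28·(5,0)/25² = (0.2240,0.0000)
o3: d²=113 > ρ²=29 → inactive
F = F_att + ΣF_rep = (9.2240,-10.0000)
Δp = p'−p = (1.8448,-2.0000); α = Δx/Fx = (1153/625) / (1153/125) = 1/5
check: Δy/Fy = (-2) / (-10) = 1/5 ✓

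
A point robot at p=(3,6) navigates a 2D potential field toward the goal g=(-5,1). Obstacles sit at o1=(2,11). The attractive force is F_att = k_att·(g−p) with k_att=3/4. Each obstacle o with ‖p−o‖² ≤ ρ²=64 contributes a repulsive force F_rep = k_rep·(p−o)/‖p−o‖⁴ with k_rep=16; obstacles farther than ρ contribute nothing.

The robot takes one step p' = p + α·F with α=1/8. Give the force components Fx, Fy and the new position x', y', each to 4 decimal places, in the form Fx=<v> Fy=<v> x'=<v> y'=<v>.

F_att = 3/4·(g−p) = 3/4·(-8,-5) = (-6.0000,-3.7500)
o1: d²=26 ≤ ρ²=64; F_rep = 16·(1,-5)/26² = (0.0237,-0.1183)
F = F_att + ΣF_rep = (-5.9763,-3.8683)
p' = p + 1/8·F = (2.2530,5.5165)

Fx=-5.9763 Fy=-3.8683 x'=2.2530 y'=5.5165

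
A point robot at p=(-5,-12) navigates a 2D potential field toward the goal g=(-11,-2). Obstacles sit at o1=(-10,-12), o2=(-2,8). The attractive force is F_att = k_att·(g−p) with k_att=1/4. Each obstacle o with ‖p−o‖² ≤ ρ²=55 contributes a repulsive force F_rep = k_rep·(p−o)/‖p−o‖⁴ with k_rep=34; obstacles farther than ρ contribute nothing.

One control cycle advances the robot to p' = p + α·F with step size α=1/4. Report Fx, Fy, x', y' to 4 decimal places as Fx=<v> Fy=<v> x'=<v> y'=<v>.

F_att = 1/4·(g−p) = 1/4·(-6,10) = (-1.5000,2.5000)
o1: d²=25 ≤ ρ²=55; F_rep = 34·(5,0)/25² = (0.2720,0.0000)
o2: d²=409 > ρ²=55 → inactive
F = F_att + ΣF_rep = (-1.2280,2.5000)
p' = p + 1/4·F = (-5.3070,-11.3750)

Fx=-1.2280 Fy=2.5000 x'=-5.3070 y'=-11.3750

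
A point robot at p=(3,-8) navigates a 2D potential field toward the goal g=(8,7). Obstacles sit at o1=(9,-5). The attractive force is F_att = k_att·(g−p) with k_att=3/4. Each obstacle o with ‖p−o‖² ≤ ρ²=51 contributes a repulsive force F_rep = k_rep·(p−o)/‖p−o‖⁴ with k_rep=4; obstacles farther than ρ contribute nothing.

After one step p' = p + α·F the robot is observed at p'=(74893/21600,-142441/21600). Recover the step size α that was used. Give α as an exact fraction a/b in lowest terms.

F_att = 3/4·(g−p) = 3/4·(5,15) = (3.7500,11.2500)
o1: d²=45 ≤ ρ²=51; F_rep = 4·(-6,-3)/45² = (-0.0119,-0.0059)
F = F_att + ΣF_rep = (3.7381,11.2441)
Δp = p'−p = (0.4673,1.4055); α = Δx/Fx = (10093/21600) / (10093/2700) = 1/8
check: Δy/Fy = (30359/21600) / (30359/2700) = 1/8 ✓

α = 1/8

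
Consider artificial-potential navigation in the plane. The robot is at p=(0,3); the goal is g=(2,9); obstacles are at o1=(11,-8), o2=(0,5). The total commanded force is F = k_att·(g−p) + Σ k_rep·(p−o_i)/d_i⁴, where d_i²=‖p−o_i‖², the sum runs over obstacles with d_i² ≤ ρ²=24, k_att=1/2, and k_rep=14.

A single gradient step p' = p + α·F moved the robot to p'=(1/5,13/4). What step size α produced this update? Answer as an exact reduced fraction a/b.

α = 1/5

F_att = 1/2·(g−p) = 1/2·(2,6) = (1.0000,3.0000)
o1: d²=242 > ρ²=24 → inactive
o2: d²=4 ≤ ρ²=24; F_rep = 14·(0,-2)/4² = (0.0000,-1.7500)
F = F_att + ΣF_rep = (1.0000,1.2500)
Δp = p'−p = (0.2000,0.2500); α = Δx/Fx = (1/5) / (1) = 1/5
check: Δy/Fy = (1/4) / (5/4) = 1/5 ✓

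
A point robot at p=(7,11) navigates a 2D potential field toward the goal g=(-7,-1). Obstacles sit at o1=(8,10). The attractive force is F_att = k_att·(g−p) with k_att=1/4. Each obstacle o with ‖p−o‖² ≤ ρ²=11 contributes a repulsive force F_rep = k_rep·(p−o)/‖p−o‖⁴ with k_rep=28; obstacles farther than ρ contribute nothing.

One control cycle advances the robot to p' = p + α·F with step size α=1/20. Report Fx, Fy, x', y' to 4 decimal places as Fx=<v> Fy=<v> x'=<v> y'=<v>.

Fx=-10.5000 Fy=4.0000 x'=6.4750 y'=11.2000

F_att = 1/4·(g−p) = 1/4·(-14,-12) = (-3.5000,-3.0000)
o1: d²=2 ≤ ρ²=11; F_rep = 28·(-1,1)/2² = (-7.0000,7.0000)
F = F_att + ΣF_rep = (-10.5000,4.0000)
p' = p + 1/20·F = (6.4750,11.2000)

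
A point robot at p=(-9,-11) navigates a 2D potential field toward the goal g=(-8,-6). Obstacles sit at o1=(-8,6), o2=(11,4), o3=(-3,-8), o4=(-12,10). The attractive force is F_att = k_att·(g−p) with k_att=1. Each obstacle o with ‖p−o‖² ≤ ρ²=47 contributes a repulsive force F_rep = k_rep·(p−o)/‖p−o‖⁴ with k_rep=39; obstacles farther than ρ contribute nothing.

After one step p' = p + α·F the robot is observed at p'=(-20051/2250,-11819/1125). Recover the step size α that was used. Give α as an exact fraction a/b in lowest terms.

F_att = 1·(g−p) = 1·(1,5) = (1.0000,5.0000)
o1: d²=290 > ρ²=47 → inactive
o2: d²=625 > ρ²=47 → inactive
o3: d²=45 ≤ ρ²=47; F_rep = 39·(-6,-3)/45² = (-0.1156,-0.0578)
o4: d²=450 > ρ²=47 → inactive
F = F_att + ΣF_rep = (0.8844,4.9422)
Δp = p'−p = (0.0884,0.4942); α = Δx/Fx = (199/2250) / (199/225) = 1/10
check: Δy/Fy = (556/1125) / (1112/225) = 1/10 ✓

α = 1/10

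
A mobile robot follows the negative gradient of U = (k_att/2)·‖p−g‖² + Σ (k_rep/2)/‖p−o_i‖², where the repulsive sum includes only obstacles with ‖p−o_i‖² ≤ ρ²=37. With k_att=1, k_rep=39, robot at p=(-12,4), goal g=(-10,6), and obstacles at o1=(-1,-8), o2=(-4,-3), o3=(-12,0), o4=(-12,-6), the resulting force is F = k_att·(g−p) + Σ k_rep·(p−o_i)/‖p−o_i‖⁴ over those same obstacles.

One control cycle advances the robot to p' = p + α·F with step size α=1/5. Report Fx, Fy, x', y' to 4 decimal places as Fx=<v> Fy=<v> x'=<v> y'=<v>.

Fx=2.0000 Fy=2.6094 x'=-11.6000 y'=4.5219

F_att = 1·(g−p) = 1·(2,2) = (2.0000,2.0000)
o1: d²=265 > ρ²=37 → inactive
o2: d²=113 > ρ²=37 → inactive
o3: d²=16 ≤ ρ²=37; F_rep = 39·(0,4)/16² = (0.0000,0.6094)
o4: d²=100 > ρ²=37 → inactive
F = F_att + ΣF_rep = (2.0000,2.6094)
p' = p + 1/5·F = (-11.6000,4.5219)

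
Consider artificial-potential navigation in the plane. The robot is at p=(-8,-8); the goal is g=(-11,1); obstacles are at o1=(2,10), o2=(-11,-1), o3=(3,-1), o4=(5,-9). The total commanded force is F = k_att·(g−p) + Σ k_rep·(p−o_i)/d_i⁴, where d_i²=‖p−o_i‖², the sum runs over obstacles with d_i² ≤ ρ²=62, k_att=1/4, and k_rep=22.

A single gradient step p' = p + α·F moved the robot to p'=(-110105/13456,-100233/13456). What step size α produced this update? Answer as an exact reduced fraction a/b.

F_att = 1/4·(g−p) = 1/4·(-3,9) = (-0.7500,2.2500)
o1: d²=424 > ρ²=62 → inactive
o2: d²=58 ≤ ρ²=62; F_rep = 22·(3,-7)/58² = (0.0196,-0.0458)
o3: d²=170 > ρ²=62 → inactive
o4: d²=170 > ρ²=62 → inactive
F = F_att + ΣF_rep = (-0.7304,2.2042)
Δp = p'−p = (-0.1826,0.5511); α = Δx/Fx = (-2457/13456) / (-2457/3364) = 1/4
check: Δy/Fy = (7415/13456) / (7415/3364) = 1/4 ✓

α = 1/4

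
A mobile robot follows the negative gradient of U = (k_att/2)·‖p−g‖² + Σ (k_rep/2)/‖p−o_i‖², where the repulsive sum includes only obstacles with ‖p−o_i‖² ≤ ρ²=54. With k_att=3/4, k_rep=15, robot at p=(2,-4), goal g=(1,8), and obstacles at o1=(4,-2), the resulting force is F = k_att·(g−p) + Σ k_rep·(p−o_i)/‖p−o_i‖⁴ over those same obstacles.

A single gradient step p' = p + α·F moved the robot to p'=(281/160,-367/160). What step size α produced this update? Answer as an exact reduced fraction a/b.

α = 1/5

F_att = 3/4·(g−p) = 3/4·(-1,12) = (-0.7500,9.0000)
o1: d²=8 ≤ ρ²=54; F_rep = 15·(-2,-2)/8² = (-0.4688,-0.4688)
F = F_att + ΣF_rep = (-1.2188,8.5312)
Δp = p'−p = (-0.2437,1.7063); α = Δx/Fx = (-39/160) / (-39/32) = 1/5
check: Δy/Fy = (273/160) / (273/32) = 1/5 ✓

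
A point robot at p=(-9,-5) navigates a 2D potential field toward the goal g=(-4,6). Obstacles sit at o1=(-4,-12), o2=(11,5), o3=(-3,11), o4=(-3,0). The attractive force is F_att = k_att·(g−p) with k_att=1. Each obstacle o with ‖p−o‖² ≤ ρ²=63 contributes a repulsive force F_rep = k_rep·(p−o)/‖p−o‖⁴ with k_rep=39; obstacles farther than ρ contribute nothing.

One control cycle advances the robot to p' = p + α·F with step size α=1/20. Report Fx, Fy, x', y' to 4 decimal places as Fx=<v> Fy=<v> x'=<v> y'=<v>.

F_att = 1·(g−p) = 1·(5,11) = (5.0000,11.0000)
o1: d²=74 > ρ²=63 → inactive
o2: d²=500 > ρ²=63 → inactive
o3: d²=292 > ρ²=63 → inactive
o4: d²=61 ≤ ρ²=63; F_rep = 39·(-6,-5)/61² = (-0.0629,-0.0524)
F = F_att + ΣF_rep = (4.9371,10.9476)
p' = p + 1/20·F = (-8.7531,-4.4526)

Fx=4.9371 Fy=10.9476 x'=-8.7531 y'=-4.4526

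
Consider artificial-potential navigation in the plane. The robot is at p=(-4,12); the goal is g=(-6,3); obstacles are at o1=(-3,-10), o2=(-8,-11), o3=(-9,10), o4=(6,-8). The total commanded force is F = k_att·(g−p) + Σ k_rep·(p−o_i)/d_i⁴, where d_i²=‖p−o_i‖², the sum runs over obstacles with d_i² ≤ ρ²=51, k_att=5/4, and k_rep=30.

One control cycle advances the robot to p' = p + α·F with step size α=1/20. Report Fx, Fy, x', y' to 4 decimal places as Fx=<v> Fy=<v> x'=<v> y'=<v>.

Fx=-2.3216 Fy=-11.1787 x'=-4.1161 y'=11.4411

F_att = 5/4·(g−p) = 5/4·(-2,-9) = (-2.5000,-11.2500)
o1: d²=485 > ρ²=51 → inactive
o2: d²=545 > ρ²=51 → inactive
o3: d²=29 ≤ ρ²=51; F_rep = 30·(5,2)/29² = (0.1784,0.0713)
o4: d²=500 > ρ²=51 → inactive
F = F_att + ΣF_rep = (-2.3216,-11.1787)
p' = p + 1/20·F = (-4.1161,11.4411)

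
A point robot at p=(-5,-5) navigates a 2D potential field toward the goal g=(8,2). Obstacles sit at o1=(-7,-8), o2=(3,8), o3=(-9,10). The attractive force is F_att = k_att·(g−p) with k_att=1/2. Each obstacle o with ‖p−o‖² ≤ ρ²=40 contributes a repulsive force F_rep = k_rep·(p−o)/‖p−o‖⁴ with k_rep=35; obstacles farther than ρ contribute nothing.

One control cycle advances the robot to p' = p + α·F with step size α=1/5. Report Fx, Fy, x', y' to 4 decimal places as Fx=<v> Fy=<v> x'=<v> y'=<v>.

Fx=6.9142 Fy=4.1213 x'=-3.6172 y'=-4.1757

F_att = 1/2·(g−p) = 1/2·(13,7) = (6.5000,3.5000)
o1: d²=13 ≤ ρ²=40; F_rep = 35·(2,3)/13² = (0.4142,0.6213)
o2: d²=233 > ρ²=40 → inactive
o3: d²=241 > ρ²=40 → inactive
F = F_att + ΣF_rep = (6.9142,4.1213)
p' = p + 1/5·F = (-3.6172,-4.1757)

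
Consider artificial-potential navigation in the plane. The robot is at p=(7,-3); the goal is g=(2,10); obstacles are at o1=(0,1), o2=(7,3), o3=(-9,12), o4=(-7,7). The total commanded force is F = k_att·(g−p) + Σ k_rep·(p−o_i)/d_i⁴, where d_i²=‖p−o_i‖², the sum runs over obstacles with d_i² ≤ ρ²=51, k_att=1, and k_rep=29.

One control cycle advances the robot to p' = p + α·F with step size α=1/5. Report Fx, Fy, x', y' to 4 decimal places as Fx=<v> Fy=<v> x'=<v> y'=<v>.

Fx=-5.0000 Fy=12.8657 x'=6.0000 y'=-0.4269

F_att = 1·(g−p) = 1·(-5,13) = (-5.0000,13.0000)
o1: d²=65 > ρ²=51 → inactive
o2: d²=36 ≤ ρ²=51; F_rep = 29·(0,-6)/36² = (0.0000,-0.1343)
o3: d²=481 > ρ²=51 → inactive
o4: d²=296 > ρ²=51 → inactive
F = F_att + ΣF_rep = (-5.0000,12.8657)
p' = p + 1/5·F = (6.0000,-0.4269)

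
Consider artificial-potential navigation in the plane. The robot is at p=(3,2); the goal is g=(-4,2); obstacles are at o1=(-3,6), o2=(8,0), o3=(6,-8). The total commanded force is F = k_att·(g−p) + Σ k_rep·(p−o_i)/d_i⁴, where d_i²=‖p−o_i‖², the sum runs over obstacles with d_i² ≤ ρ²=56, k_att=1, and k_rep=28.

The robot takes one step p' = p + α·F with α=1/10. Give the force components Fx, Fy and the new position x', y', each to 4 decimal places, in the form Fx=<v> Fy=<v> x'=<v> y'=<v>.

Fx=-7.1043 Fy=0.0252 x'=2.2896 y'=2.0025

F_att = 1·(g−p) = 1·(-7,0) = (-7.0000,0.0000)
o1: d²=52 ≤ ρ²=56; F_rep = 28·(6,-4)/52² = (0.0621,-0.0414)
o2: d²=29 ≤ ρ²=56; F_rep = 28·(-5,2)/29² = (-0.1665,0.0666)
o3: d²=109 > ρ²=56 → inactive
F = F_att + ΣF_rep = (-7.1043,0.0252)
p' = p + 1/10·F = (2.2896,2.0025)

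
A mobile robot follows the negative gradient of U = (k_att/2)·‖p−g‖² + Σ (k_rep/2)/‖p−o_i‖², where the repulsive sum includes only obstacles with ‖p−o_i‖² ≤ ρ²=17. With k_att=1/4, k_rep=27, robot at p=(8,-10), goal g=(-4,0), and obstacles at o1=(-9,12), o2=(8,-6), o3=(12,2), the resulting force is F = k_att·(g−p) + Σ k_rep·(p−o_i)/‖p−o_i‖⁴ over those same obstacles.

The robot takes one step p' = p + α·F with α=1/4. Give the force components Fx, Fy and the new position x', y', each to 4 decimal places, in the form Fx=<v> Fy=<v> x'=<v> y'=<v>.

Fx=-3.0000 Fy=2.0781 x'=7.2500 y'=-9.4805

F_att = 1/4·(g−p) = 1/4·(-12,10) = (-3.0000,2.5000)
o1: d²=773 > ρ²=17 → inactive
o2: d²=16 ≤ ρ²=17; F_rep = 27·(0,-4)/16² = (0.0000,-0.4219)
o3: d²=160 > ρ²=17 → inactive
F = F_att + ΣF_rep = (-3.0000,2.0781)
p' = p + 1/4·F = (7.2500,-9.4805)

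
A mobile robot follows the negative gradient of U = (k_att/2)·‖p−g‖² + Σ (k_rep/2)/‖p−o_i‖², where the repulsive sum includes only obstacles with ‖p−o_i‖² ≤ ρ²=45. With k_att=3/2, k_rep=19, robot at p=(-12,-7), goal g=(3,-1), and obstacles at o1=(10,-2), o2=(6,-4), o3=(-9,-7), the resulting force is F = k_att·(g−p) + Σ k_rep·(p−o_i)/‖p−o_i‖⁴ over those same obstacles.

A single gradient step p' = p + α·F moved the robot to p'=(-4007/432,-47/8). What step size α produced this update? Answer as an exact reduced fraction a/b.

α = 1/8

F_att = 3/2·(g−p) = 3/2·(15,6) = (22.5000,9.0000)
o1: d²=509 > ρ²=45 → inactive
o2: d²=333 > ρ²=45 → inactive
o3: d²=9 ≤ ρ²=45; F_rep = 19·(-3,0)/9² = (-0.7037,0.0000)
F = F_att + ΣF_rep = (21.7963,9.0000)
Δp = p'−p = (2.7245,1.1250); α = Δx/Fx = (1177/432) / (1177/54) = 1/8
check: Δy/Fy = (9/8) / (9) = 1/8 ✓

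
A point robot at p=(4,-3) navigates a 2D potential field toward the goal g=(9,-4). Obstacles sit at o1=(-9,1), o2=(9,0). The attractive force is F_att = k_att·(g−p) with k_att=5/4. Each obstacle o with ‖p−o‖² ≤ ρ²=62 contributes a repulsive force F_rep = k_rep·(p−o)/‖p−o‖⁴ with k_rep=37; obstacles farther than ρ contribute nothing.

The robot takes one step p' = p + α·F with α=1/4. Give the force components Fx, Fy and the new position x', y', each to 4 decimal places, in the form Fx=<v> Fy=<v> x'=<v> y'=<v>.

Fx=6.0900 Fy=-1.3460 x'=5.5225 y'=-3.3365

F_att = 5/4·(g−p) = 5/4·(5,-1) = (6.2500,-1.2500)
o1: d²=185 > ρ²=62 → inactive
o2: d²=34 ≤ ρ²=62; F_rep = 37·(-5,-3)/34² = (-0.1600,-0.0960)
F = F_att + ΣF_rep = (6.0900,-1.3460)
p' = p + 1/4·F = (5.5225,-3.3365)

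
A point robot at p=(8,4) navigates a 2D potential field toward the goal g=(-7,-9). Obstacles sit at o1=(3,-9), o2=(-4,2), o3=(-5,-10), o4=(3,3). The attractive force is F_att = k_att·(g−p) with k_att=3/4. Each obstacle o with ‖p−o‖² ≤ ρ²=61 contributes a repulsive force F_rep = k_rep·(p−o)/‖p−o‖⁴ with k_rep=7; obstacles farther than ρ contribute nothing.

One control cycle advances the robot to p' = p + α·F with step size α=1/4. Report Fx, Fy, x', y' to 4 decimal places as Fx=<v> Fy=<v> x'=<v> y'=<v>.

Fx=-11.1982 Fy=-9.7396 x'=5.2004 y'=1.5651

F_att = 3/4·(g−p) = 3/4·(-15,-13) = (-11.2500,-9.7500)
o1: d²=194 > ρ²=61 → inactive
o2: d²=148 > ρ²=61 → inactive
o3: d²=365 > ρ²=61 → inactive
o4: d²=26 ≤ ρ²=61; F_rep = 7·(5,1)/26² = (0.0518,0.0104)
F = F_att + ΣF_rep = (-11.1982,-9.7396)
p' = p + 1/4·F = (5.2004,1.5651)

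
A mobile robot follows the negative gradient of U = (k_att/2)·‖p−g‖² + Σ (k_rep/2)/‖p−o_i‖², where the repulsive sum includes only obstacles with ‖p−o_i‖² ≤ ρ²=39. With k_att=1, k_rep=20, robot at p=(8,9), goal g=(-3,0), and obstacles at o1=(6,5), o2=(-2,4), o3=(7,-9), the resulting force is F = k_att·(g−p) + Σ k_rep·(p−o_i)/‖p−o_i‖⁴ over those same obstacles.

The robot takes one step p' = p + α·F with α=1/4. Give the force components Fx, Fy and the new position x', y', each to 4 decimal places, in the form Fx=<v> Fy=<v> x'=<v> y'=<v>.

F_att = 1·(g−p) = 1·(-11,-9) = (-11.0000,-9.0000)
o1: d²=20 ≤ ρ²=39; F_rep = 20·(2,4)/20² = (0.1000,0.2000)
o2: d²=125 > ρ²=39 → inactive
o3: d²=325 > ρ²=39 → inactive
F = F_att + ΣF_rep = (-10.9000,-8.8000)
p' = p + 1/4·F = (5.2750,6.8000)

Fx=-10.9000 Fy=-8.8000 x'=5.2750 y'=6.8000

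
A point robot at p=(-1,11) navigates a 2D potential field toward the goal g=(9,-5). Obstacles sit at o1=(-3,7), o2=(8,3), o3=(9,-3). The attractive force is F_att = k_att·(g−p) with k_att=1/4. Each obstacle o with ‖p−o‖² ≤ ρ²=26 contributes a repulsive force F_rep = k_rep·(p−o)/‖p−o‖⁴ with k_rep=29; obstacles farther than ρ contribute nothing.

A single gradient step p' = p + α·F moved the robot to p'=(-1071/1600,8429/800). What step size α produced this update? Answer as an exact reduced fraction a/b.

α = 1/8

F_att = 1/4·(g−p) = 1/4·(10,-16) = (2.5000,-4.0000)
o1: d²=20 ≤ ρ²=26; F_rep = 29·(2,4)/20² = (0.1450,0.2900)
o2: d²=145 > ρ²=26 → inactive
o3: d²=296 > ρ²=26 → inactive
F = F_att + ΣF_rep = (2.6450,-3.7100)
Δp = p'−p = (0.3306,-0.4637); α = Δx/Fx = (529/1600) / (529/200) = 1/8
check: Δy/Fy = (-371/800) / (-371/100) = 1/8 ✓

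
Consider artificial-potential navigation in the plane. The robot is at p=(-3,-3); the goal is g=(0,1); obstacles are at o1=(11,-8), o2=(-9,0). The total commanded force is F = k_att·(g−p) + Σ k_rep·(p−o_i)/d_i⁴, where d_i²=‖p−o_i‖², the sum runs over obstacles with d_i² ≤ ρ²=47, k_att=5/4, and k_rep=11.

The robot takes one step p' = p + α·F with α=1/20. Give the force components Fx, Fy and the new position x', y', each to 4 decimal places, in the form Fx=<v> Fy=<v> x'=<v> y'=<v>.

F_att = 5/4·(g−p) = 5/4·(3,4) = (3.7500,5.0000)
o1: d²=221 > ρ²=47 → inactive
o2: d²=45 ≤ ρ²=47; F_rep = 11·(6,-3)/45² = (0.0326,-0.0163)
F = F_att + ΣF_rep = (3.7826,4.9837)
p' = p + 1/20·F = (-2.8109,-2.7508)

Fx=3.7826 Fy=4.9837 x'=-2.8109 y'=-2.7508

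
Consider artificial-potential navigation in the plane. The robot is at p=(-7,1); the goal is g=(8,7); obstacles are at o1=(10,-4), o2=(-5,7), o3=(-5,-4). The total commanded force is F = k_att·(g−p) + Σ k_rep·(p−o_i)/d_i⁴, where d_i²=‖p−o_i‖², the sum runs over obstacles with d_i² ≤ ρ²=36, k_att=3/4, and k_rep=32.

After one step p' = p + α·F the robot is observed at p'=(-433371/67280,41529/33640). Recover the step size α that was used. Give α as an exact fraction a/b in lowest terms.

F_att = 3/4·(g−p) = 3/4·(15,6) = (11.2500,4.5000)
o1: d²=314 > ρ²=36 → inactive
o2: d²=40 > ρ²=36 → inactive
o3: d²=29 ≤ ρ²=36; F_rep = 32·(-2,5)/29² = (-0.0761,0.1902)
F = F_att + ΣF_rep = (11.1739,4.6902)
Δp = p'−p = (0.5587,0.2345); α = Δx/Fx = (37589/67280) / (37589/3364) = 1/20
check: Δy/Fy = (7889/33640) / (7889/1682) = 1/20 ✓

α = 1/20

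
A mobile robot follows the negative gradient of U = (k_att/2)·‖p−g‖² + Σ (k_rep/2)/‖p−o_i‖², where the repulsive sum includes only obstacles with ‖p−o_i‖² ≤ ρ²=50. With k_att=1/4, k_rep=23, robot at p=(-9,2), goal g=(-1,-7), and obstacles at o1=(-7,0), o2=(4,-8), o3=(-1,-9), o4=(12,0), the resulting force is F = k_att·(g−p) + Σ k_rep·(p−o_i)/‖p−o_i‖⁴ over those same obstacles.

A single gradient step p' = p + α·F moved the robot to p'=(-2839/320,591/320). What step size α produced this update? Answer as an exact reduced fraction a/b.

F_att = 1/4·(g−p) = 1/4·(8,-9) = (2.0000,-2.2500)
o1: d²=8 ≤ ρ²=50; F_rep = 23·(-2,2)/8² = (-0.7188,0.7188)
o2: d²=269 > ρ²=50 → inactive
o3: d²=185 > ρ²=50 → inactive
o4: d²=445 > ρ²=50 → inactive
F = F_att + ΣF_rep = (1.2812,-1.5312)
Δp = p'−p = (0.1281,-0.1531); α = Δx/Fx = (41/320) / (41/32) = 1/10
check: Δy/Fy = (-49/320) / (-49/32) = 1/10 ✓

α = 1/10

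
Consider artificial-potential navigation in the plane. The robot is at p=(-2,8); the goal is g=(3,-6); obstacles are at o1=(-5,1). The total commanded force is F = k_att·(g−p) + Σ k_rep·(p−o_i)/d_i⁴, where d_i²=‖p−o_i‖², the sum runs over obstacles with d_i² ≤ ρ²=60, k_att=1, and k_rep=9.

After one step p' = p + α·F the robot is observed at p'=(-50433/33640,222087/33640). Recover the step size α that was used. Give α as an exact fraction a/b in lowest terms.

α = 1/10

F_att = 1·(g−p) = 1·(5,-14) = (5.0000,-14.0000)
o1: d²=58 ≤ ρ²=60; F_rep = 9·(3,7)/58² = (0.0080,0.0187)
F = F_att + ΣF_rep = (5.0080,-13.9813)
Δp = p'−p = (0.5008,-1.3981); α = Δx/Fx = (16847/33640) / (16847/3364) = 1/10
check: Δy/Fy = (-47033/33640) / (-47033/3364) = 1/10 ✓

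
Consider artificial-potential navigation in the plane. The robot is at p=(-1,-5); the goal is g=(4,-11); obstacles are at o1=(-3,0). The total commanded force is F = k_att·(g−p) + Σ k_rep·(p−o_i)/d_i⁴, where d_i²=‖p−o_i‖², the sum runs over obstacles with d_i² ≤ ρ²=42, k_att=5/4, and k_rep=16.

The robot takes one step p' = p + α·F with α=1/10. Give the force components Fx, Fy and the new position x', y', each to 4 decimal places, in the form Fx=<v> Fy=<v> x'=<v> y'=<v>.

F_att = 5/4·(g−p) = 5/4·(5,-6) = (6.2500,-7.5000)
o1: d²=29 ≤ ρ²=42; F_rep = 16·(2,-5)/29² = (0.0380,-0.0951)
F = F_att + ΣF_rep = (6.2880,-7.5951)
p' = p + 1/10·F = (-0.3712,-5.7595)

Fx=6.2880 Fy=-7.5951 x'=-0.3712 y'=-5.7595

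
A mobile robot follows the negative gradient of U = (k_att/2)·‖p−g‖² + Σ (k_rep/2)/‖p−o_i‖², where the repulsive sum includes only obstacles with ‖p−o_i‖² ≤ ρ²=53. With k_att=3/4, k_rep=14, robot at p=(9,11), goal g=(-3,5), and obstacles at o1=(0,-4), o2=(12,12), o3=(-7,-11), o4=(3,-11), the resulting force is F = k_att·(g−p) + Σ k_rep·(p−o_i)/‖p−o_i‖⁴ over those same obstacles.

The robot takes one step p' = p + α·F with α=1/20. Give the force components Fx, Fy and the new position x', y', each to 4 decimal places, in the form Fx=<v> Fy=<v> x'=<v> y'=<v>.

Fx=-9.4200 Fy=-4.6400 x'=8.5290 y'=10.7680

F_att = 3/4·(g−p) = 3/4·(-12,-6) = (-9.0000,-4.5000)
o1: d²=306 > ρ²=53 → inactive
o2: d²=10 ≤ ρ²=53; F_rep = 14·(-3,-1)/10² = (-0.4200,-0.1400)
o3: d²=740 > ρ²=53 → inactive
o4: d²=520 > ρ²=53 → inactive
F = F_att + ΣF_rep = (-9.4200,-4.6400)
p' = p + 1/20·F = (8.5290,10.7680)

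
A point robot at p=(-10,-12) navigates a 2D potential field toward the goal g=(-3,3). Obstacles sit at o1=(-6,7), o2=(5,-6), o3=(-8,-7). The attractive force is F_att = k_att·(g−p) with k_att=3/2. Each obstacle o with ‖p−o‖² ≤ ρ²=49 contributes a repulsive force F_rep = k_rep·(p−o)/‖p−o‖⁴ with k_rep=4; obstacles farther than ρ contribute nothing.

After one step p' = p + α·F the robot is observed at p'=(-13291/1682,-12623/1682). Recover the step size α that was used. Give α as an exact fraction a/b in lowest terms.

F_att = 3/2·(g−p) = 3/2·(7,15) = (10.5000,22.5000)
o1: d²=377 > ρ²=49 → inactive
o2: d²=261 > ρ²=49 → inactive
o3: d²=29 ≤ ρ²=49; F_rep = 4·(-2,-5)/29² = (-0.0095,-0.0238)
F = F_att + ΣF_rep = (10.4905,22.4762)
Δp = p'−p = (2.0981,4.4952); α = Δx/Fx = (3529/1682) / (17645/1682) = 1/5
check: Δy/Fy = (7561/1682) / (37805/1682) = 1/5 ✓

α = 1/5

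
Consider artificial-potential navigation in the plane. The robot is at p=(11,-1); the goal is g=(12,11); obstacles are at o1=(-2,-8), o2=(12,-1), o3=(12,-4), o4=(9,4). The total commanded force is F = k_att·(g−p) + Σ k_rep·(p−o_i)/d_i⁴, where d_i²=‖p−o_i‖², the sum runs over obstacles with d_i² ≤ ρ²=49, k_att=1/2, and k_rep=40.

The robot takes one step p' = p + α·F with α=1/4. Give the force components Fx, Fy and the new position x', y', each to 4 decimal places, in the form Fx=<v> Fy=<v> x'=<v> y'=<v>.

Fx=-39.8049 Fy=6.9622 x'=1.0488 y'=0.7405

F_att = 1/2·(g−p) = 1/2·(1,12) = (0.5000,6.0000)
o1: d²=218 > ρ²=49 → inactive
o2: d²=1 ≤ ρ²=49; F_rep = 40·(-1,0)/1² = (-40.0000,0.0000)
o3: d²=10 ≤ ρ²=49; F_rep = 40·(-1,3)/10² = (-0.4000,1.2000)
o4: d²=29 ≤ ρ²=49; F_rep = 40·(2,-5)/29² = (0.0951,-0.2378)
F = F_att + ΣF_rep = (-39.8049,6.9622)
p' = p + 1/4·F = (1.0488,0.7405)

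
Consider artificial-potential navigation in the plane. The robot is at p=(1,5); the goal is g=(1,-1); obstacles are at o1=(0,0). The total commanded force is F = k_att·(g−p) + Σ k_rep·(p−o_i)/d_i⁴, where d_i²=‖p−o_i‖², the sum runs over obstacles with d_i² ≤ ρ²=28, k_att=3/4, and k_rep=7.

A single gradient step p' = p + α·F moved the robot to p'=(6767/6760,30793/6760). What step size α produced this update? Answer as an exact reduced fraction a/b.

α = 1/10

F_att = 3/4·(g−p) = 3/4·(0,-6) = (0.0000,-4.5000)
o1: d²=26 ≤ ρ²=28; F_rep = 7·(1,5)/26² = (0.0104,0.0518)
F = F_att + ΣF_rep = (0.0104,-4.4482)
Δp = p'−p = (0.0010,-0.4448); α = Δx/Fx = (7/6760) / (7/676) = 1/10
check: Δy/Fy = (-3007/6760) / (-3007/676) = 1/10 ✓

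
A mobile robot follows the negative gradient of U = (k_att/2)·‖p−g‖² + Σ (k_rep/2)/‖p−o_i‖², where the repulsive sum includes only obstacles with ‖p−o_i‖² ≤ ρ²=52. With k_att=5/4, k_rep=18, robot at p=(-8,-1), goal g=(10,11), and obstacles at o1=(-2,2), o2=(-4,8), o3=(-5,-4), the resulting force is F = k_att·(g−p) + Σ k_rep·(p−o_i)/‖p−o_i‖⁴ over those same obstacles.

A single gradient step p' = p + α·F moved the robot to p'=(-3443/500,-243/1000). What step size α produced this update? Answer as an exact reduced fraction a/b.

F_att = 5/4·(g−p) = 5/4·(18,12) = (22.5000,15.0000)
o1: d²=45 ≤ ρ²=52; F_rep = 18·(-6,-3)/45² = (-0.0533,-0.0267)
o2: d²=97 > ρ²=52 → inactive
o3: d²=18 ≤ ρ²=52; F_rep = 18·(-3,3)/18² = (-0.1667,0.1667)
F = F_att + ΣF_rep = (22.2800,15.1400)
Δp = p'−p = (1.1140,0.7570); α = Δx/Fx = (557/500) / (557/25) = 1/20
check: Δy/Fy = (757/1000) / (757/50) = 1/20 ✓

α = 1/20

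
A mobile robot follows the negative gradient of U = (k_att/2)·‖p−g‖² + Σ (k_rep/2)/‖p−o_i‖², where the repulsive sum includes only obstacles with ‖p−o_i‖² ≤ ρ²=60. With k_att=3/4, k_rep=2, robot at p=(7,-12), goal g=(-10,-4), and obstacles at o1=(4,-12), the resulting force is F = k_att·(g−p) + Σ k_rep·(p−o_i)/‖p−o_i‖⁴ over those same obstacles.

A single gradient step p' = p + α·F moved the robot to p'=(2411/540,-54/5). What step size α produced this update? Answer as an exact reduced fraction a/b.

F_att = 3/4·(g−p) = 3/4·(-17,8) = (-12.7500,6.0000)
o1: d²=9 ≤ ρ²=60; F_rep = 2·(3,0)/9² = (0.0741,0.0000)
F = F_att + ΣF_rep = (-12.6759,6.0000)
Δp = p'−p = (-2.5352,1.2000); α = Δx/Fx = (-1369/540) / (-1369/108) = 1/5
check: Δy/Fy = (6/5) / (6) = 1/5 ✓

α = 1/5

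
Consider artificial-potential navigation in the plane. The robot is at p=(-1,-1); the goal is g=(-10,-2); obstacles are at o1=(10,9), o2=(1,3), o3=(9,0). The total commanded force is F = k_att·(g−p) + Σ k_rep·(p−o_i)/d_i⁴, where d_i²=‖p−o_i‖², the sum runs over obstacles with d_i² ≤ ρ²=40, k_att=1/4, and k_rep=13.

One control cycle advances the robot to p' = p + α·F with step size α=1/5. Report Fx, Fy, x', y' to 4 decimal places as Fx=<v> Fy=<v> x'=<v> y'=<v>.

F_att = 1/4·(g−p) = 1/4·(-9,-1) = (-2.2500,-0.2500)
o1: d²=221 > ρ²=40 → inactive
o2: d²=20 ≤ ρ²=40; F_rep = 13·(-2,-4)/20² = (-0.0650,-0.1300)
o3: d²=101 > ρ²=40 → inactive
F = F_att + ΣF_rep = (-2.3150,-0.3800)
p' = p + 1/5·F = (-1.4630,-1.0760)

Fx=-2.3150 Fy=-0.3800 x'=-1.4630 y'=-1.0760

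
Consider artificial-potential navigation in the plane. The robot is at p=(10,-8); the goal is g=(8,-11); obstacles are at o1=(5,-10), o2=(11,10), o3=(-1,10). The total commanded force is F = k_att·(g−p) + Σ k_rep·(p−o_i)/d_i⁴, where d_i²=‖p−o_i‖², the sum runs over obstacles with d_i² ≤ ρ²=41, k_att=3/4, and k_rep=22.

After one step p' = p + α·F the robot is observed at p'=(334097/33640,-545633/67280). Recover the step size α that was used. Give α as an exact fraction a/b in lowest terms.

α = 1/20

F_att = 3/4·(g−p) = 3/4·(-2,-3) = (-1.5000,-2.2500)
o1: d²=29 ≤ ρ²=41; F_rep = 22·(5,2)/29² = (0.1308,0.0523)
o2: d²=325 > ρ²=41 → inactive
o3: d²=445 > ρ²=41 → inactive
F = F_att + ΣF_rep = (-1.3692,-2.1977)
Δp = p'−p = (-0.0685,-0.1099); α = Δx/Fx = (-2303/33640) / (-2303/1682) = 1/20
check: Δy/Fy = (-7393/67280) / (-7393/3364) = 1/20 ✓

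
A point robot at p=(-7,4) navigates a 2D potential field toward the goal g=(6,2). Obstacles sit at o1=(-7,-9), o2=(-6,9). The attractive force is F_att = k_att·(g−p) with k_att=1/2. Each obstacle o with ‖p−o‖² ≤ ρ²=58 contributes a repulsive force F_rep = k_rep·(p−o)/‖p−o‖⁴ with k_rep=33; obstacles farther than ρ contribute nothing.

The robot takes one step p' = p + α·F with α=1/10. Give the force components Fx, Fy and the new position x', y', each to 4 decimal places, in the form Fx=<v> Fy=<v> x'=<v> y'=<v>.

F_att = 1/2·(g−p) = 1/2·(13,-2) = (6.5000,-1.0000)
o1: d²=169 > ρ²=58 → inactive
o2: d²=26 ≤ ρ²=58; F_rep = 33·(-1,-5)/26² = (-0.0488,-0.2441)
F = F_att + ΣF_rep = (6.4512,-1.2441)
p' = p + 1/10·F = (-6.3549,3.8756)

Fx=6.4512 Fy=-1.2441 x'=-6.3549 y'=3.8756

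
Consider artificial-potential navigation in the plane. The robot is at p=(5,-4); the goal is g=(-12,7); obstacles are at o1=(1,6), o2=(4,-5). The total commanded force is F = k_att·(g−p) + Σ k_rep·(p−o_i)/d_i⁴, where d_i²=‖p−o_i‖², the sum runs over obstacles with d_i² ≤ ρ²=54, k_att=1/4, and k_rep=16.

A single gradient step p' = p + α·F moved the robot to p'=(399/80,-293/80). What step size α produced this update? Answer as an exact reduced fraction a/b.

α = 1/20

F_att = 1/4·(g−p) = 1/4·(-17,11) = (-4.2500,2.7500)
o1: d²=116 > ρ²=54 → inactive
o2: d²=2 ≤ ρ²=54; F_rep = 16·(1,1)/2² = (4.0000,4.0000)
F = F_att + ΣF_rep = (-0.2500,6.7500)
Δp = p'−p = (-0.0125,0.3375); α = Δx/Fx = (-1/80) / (-1/4) = 1/20
check: Δy/Fy = (27/80) / (27/4) = 1/20 ✓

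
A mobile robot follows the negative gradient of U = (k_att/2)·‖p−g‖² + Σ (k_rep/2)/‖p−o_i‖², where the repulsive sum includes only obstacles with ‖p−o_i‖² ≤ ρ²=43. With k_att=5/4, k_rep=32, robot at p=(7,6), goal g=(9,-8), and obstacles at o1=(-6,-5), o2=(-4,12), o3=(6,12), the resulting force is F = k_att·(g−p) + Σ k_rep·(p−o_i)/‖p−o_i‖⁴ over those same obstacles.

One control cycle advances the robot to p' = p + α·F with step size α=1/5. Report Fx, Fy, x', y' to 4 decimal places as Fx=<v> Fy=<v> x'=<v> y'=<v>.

F_att = 5/4·(g−p) = 5/4·(2,-14) = (2.5000,-17.5000)
o1: d²=290 > ρ²=43 → inactive
o2: d²=157 > ρ²=43 → inactive
o3: d²=37 ≤ ρ²=43; F_rep = 32·(1,-6)/37² = (0.0234,-0.1402)
F = F_att + ΣF_rep = (2.5234,-17.6402)
p' = p + 1/5·F = (7.5047,2.4720)

Fx=2.5234 Fy=-17.6402 x'=7.5047 y'=2.4720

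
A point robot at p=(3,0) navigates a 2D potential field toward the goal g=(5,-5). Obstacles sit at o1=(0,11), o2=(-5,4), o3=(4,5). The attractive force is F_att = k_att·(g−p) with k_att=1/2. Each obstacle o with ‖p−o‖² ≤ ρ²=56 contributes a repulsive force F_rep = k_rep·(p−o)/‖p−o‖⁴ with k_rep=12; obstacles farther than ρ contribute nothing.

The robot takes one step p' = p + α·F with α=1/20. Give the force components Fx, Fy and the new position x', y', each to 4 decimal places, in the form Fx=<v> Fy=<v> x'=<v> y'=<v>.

F_att = 1/2·(g−p) = 1/2·(2,-5) = (1.0000,-2.5000)
o1: d²=130 > ρ²=56 → inactive
o2: d²=80 > ρ²=56 → inactive
o3: d²=26 ≤ ρ²=56; F_rep = 12·(-1,-5)/26² = (-0.0178,-0.0888)
F = F_att + ΣF_rep = (0.9822,-2.5888)
p' = p + 1/20·F = (3.0491,-0.1294)

Fx=0.9822 Fy=-2.5888 x'=3.0491 y'=-0.1294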